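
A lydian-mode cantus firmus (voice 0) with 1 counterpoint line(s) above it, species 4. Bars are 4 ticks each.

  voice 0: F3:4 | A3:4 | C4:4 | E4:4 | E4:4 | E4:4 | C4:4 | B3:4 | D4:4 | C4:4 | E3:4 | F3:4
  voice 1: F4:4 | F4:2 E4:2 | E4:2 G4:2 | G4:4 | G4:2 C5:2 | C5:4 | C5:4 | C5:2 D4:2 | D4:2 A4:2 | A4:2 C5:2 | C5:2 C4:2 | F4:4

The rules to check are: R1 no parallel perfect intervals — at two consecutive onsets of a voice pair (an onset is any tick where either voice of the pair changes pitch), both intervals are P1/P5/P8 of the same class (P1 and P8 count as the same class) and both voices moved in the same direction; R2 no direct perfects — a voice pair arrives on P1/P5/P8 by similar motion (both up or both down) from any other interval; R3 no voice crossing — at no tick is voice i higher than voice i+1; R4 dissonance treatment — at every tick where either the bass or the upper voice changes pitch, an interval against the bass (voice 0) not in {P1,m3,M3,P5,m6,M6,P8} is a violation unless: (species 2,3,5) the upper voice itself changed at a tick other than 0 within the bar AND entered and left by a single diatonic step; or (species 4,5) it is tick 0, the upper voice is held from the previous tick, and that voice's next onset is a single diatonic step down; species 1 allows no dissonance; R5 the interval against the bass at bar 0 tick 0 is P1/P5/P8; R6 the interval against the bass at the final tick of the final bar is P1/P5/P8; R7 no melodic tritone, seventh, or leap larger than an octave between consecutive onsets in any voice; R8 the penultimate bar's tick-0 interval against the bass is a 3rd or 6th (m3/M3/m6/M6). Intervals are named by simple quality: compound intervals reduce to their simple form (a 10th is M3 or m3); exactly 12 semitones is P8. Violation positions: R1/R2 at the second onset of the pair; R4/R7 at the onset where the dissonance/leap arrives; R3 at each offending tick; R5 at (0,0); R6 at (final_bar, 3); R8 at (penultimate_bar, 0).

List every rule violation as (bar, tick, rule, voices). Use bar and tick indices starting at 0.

bar 0: v0=F3 v1=F4 downbeat P8
bar 1: v0=A3 v1=F4 downbeat m6
bar 2: v0=C4 v1=E4 downbeat M3
bar 3: v0=E4 v1=G4 downbeat m3
bar 4: v0=E4 v1=G4 downbeat m3
bar 5: v0=E4 v1=C5 downbeat m6
bar 6: v0=C4 v1=C5 downbeat P8
bar 7: v0=B3 v1=C5 downbeat m2
bar 8: v0=D4 v1=D4 downbeat P1
bar 9: v0=C4 v1=A4 downbeat M6
bar 10: v0=E3 v1=C5 downbeat m6
bar 11: v0=F3 v1=F4 downbeat P8
  -> R4 @ bar 7 tick 0 v(0, 1): B3/C5 m2 untreated
  -> R7 @ bar 7 tick 2 v(1,): C5->D4 leap 10st
  -> R2 @ bar 11 tick 0 v(0, 1): E3/C4 m6 -> F3/F4 P8 similar

(7, 0, R4, (0, 1))
(7, 2, R7, (1,))
(11, 0, R2, (0, 1))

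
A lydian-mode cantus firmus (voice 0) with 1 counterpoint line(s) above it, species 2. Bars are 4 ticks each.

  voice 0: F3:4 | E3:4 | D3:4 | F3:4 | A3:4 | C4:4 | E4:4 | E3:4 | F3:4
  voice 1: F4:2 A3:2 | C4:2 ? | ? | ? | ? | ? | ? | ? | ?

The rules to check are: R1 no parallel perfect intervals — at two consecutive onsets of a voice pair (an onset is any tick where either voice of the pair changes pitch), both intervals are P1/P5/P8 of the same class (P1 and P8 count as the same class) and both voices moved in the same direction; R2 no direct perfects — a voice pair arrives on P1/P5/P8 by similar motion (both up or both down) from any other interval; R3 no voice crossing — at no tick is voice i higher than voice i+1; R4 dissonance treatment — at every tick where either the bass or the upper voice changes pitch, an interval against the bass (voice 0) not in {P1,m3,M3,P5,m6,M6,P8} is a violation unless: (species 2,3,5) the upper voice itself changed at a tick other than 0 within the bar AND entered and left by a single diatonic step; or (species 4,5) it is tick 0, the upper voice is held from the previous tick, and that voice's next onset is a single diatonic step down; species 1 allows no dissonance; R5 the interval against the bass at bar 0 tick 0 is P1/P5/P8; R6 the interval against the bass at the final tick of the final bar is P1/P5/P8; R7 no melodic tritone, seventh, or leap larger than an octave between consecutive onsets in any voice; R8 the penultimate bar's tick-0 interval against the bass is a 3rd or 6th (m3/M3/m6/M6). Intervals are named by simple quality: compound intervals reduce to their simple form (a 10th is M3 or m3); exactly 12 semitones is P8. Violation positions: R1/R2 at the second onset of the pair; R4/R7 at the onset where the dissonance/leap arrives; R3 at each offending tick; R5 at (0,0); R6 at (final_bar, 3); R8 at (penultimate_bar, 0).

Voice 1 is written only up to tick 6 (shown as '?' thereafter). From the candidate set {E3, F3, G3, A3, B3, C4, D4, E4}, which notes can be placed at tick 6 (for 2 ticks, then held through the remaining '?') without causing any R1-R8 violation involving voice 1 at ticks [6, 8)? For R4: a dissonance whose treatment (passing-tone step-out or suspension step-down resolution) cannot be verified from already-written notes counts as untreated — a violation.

{B3, C4, E3, E4, G3}

E3: legal
F3: violates R4
G3: legal
A3: violates R4
B3: legal
C4: legal
D4: violates R4
E4: legal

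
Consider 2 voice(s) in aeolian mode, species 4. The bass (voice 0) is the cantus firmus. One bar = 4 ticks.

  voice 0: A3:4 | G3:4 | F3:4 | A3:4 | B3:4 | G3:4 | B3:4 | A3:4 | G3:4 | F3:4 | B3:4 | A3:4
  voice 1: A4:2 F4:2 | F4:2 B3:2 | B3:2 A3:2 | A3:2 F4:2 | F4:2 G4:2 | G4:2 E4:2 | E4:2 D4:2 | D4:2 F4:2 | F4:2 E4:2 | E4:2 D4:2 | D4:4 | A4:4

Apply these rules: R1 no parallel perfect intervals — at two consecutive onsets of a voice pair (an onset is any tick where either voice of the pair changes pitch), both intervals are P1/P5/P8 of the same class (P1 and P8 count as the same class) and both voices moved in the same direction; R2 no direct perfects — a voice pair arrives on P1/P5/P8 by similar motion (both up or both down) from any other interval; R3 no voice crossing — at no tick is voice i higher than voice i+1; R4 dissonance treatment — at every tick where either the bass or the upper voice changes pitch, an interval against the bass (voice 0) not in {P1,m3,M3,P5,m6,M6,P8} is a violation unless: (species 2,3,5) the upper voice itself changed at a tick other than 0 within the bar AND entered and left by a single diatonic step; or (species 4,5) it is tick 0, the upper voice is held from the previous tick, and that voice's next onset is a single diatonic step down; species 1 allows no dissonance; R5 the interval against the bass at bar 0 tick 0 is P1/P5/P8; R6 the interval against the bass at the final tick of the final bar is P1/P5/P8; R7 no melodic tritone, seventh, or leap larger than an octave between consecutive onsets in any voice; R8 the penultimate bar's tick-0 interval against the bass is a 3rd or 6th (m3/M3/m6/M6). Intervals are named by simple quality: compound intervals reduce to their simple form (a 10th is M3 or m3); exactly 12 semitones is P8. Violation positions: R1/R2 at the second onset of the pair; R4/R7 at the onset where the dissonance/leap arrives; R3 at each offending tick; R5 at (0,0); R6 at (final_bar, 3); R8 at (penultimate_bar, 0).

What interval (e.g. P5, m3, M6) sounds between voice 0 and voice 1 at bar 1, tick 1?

m7

voice 0=G3 voice 1=F4 -> m7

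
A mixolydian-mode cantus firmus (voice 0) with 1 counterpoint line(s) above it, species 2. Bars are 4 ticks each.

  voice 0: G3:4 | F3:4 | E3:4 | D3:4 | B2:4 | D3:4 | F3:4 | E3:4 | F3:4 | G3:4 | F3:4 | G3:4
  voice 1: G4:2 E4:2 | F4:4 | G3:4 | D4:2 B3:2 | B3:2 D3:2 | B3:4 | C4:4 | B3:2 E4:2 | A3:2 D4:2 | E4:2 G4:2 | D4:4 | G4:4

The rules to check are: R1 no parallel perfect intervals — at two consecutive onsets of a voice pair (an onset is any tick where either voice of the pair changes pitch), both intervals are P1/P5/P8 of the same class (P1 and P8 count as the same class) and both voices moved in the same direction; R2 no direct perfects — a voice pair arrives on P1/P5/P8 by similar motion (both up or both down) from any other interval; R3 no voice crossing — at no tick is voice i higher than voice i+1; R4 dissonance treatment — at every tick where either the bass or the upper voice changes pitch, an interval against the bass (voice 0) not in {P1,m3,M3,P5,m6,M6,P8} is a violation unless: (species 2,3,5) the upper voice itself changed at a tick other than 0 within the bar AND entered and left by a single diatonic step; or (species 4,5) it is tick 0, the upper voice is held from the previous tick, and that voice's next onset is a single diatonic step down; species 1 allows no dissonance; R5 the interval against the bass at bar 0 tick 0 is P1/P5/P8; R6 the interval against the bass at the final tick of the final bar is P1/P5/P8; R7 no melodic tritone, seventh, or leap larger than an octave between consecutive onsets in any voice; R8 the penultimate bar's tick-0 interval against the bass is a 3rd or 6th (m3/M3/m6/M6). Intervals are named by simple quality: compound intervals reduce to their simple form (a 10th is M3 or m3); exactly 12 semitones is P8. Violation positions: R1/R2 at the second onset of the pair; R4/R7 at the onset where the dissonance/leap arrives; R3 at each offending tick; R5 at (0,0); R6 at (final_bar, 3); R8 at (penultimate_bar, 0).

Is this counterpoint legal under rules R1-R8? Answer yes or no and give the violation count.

No (4 violations)

bar 0: v0=G3 v1=G4 (P8)
bar 1: v0=F3 v1=F4 (P8)
bar 2: v0=E3 v1=G3 (m3)
bar 3: v0=D3 v1=D4 (P8)
bar 4: v0=B2 v1=B3 (P8)
bar 5: v0=D3 v1=B3 (M6)
bar 6: v0=F3 v1=C4 (P5)
bar 7: v0=E3 v1=B3 (P5)
bar 8: v0=F3 v1=A3 (M3)
bar 9: v0=G3 v1=E4 (M6)
bar 10: v0=F3 v1=D4 (M6)
bar 11: v0=G3 v1=G4 (P8)
  R7 @ bar2.0: F4->G3 leap 10st
  R2 @ bar6.0: D3/B3 M6 -> F3/C4 P5 similar
  R1 @ bar7.0: F3/C4 P5 -> E3/B3 P5 similar
  R2 @ bar11.0: F3/D4 M6 -> G3/G4 P8 similar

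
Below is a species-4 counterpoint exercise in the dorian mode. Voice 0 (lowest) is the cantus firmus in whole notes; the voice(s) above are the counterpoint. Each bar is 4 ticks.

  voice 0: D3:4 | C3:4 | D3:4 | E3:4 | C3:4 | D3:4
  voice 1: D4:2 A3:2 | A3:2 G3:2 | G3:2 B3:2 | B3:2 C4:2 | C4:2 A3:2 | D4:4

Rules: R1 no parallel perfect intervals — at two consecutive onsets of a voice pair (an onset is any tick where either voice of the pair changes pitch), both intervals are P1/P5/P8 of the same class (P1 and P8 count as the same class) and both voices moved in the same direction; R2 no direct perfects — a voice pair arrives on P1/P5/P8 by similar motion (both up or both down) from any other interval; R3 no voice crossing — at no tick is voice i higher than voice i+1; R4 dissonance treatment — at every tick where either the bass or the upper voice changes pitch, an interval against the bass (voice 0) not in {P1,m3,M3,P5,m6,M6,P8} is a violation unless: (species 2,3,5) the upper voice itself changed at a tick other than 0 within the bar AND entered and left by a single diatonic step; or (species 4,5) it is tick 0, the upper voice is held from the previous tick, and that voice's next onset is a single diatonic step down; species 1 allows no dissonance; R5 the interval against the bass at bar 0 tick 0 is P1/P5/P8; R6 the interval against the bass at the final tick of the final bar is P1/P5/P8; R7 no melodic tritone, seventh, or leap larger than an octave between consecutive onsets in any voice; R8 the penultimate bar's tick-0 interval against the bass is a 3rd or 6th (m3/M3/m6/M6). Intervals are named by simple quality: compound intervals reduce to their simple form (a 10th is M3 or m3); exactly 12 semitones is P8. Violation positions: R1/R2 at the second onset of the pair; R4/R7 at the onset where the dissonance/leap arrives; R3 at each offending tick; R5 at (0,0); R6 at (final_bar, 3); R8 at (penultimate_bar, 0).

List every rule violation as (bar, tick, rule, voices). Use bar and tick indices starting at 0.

(2, 0, R4, (0, 1))
(4, 0, R8, (0, 1))
(5, 0, R2, (0, 1))

bar 0: v0=D3 v1=D4 downbeat P8
bar 1: v0=C3 v1=A3 downbeat M6
bar 2: v0=D3 v1=G3 downbeat P4
bar 3: v0=E3 v1=B3 downbeat P5
bar 4: v0=C3 v1=C4 downbeat P8
bar 5: v0=D3 v1=D4 downbeat P8
  -> R4 @ bar 2 tick 0 v(0, 1): D3/G3 P4 untreated
  -> R8 @ bar 4 tick 0 v(0, 1): penult P8 not 3rd/6th
  -> R2 @ bar 5 tick 0 v(0, 1): C3/A3 M6 -> D3/D4 P8 similar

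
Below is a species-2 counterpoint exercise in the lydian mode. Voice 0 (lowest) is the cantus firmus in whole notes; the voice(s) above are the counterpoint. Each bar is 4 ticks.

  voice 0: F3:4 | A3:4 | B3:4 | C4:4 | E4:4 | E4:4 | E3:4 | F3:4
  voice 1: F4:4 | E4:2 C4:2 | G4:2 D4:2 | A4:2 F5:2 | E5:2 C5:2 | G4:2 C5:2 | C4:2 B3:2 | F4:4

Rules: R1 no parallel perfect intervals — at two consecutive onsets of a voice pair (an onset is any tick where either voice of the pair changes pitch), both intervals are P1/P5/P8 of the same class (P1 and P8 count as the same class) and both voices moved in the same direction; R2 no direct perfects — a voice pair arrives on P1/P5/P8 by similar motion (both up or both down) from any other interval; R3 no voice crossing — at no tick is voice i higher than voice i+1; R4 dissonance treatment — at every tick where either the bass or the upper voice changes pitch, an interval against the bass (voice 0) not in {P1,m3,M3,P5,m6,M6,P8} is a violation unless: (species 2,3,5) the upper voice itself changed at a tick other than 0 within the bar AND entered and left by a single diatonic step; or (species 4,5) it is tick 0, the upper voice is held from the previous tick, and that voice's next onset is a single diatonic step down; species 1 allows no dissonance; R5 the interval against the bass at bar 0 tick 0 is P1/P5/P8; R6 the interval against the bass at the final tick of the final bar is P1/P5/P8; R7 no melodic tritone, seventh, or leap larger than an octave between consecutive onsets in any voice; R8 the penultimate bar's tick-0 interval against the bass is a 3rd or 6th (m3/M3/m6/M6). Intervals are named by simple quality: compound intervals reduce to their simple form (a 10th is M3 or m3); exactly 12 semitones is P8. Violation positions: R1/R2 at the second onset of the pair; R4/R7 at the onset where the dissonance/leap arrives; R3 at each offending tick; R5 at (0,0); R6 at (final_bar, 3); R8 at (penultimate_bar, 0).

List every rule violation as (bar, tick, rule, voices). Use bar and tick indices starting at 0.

(3, 2, R4, (0, 1))
(7, 0, R2, (0, 1))
(7, 0, R7, (1,))

bar 0: v0=F3 v1=F4 downbeat P8
bar 1: v0=A3 v1=E4 downbeat P5
bar 2: v0=B3 v1=G4 downbeat m6
bar 3: v0=C4 v1=A4 downbeat M6
bar 4: v0=E4 v1=E5 downbeat P8
bar 5: v0=E4 v1=G4 downbeat m3
bar 6: v0=E3 v1=C4 downbeat m6
bar 7: v0=F3 v1=F4 downbeat P8
  -> R4 @ bar 3 tick 2 v(0, 1): C4/F5 P4 untreated
  -> R2 @ bar 7 tick 0 v(0, 1): E3/B3 P5 -> F3/F4 P8 similar
  -> R7 @ bar 7 tick 0 v(1,): B3->F4 leap 6st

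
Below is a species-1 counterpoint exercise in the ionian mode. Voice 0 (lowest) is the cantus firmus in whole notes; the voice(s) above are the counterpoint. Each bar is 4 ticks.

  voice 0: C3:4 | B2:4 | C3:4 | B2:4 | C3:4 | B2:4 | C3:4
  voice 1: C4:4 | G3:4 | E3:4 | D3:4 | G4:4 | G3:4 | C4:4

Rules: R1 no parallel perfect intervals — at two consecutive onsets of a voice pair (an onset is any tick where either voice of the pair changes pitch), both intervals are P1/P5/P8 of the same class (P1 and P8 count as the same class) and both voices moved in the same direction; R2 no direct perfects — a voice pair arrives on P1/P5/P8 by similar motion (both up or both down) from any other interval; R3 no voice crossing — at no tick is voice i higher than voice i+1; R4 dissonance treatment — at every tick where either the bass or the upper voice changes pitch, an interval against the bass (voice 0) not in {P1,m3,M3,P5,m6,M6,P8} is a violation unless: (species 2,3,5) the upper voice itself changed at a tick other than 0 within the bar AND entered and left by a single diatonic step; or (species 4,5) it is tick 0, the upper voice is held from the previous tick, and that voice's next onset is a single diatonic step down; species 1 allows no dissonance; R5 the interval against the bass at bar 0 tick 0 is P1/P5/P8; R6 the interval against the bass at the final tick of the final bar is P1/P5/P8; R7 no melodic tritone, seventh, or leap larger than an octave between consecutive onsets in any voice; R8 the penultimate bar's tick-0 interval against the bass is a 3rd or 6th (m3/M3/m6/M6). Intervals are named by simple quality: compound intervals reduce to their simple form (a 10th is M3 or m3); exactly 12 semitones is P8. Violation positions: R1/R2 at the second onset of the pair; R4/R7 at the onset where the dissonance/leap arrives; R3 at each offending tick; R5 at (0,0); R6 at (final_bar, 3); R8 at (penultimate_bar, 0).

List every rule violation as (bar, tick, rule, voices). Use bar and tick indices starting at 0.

(4, 0, R2, (0, 1))
(4, 0, R7, (1,))
(6, 0, R2, (0, 1))

bar 0: v0=C3 v1=C4 downbeat P8
bar 1: v0=B2 v1=G3 downbeat m6
bar 2: v0=C3 v1=E3 downbeat M3
bar 3: v0=B2 v1=D3 downbeat m3
bar 4: v0=C3 v1=G4 downbeat P5
bar 5: v0=B2 v1=G3 downbeat m6
bar 6: v0=C3 v1=C4 downbeat P8
  -> R2 @ bar 4 tick 0 v(0, 1): B2/D3 m3 -> C3/G4 P5 similar
  -> R7 @ bar 4 tick 0 v(1,): D3->G4 leap 17st
  -> R2 @ bar 6 tick 0 v(0, 1): B2/G3 m6 -> C3/C4 P8 similar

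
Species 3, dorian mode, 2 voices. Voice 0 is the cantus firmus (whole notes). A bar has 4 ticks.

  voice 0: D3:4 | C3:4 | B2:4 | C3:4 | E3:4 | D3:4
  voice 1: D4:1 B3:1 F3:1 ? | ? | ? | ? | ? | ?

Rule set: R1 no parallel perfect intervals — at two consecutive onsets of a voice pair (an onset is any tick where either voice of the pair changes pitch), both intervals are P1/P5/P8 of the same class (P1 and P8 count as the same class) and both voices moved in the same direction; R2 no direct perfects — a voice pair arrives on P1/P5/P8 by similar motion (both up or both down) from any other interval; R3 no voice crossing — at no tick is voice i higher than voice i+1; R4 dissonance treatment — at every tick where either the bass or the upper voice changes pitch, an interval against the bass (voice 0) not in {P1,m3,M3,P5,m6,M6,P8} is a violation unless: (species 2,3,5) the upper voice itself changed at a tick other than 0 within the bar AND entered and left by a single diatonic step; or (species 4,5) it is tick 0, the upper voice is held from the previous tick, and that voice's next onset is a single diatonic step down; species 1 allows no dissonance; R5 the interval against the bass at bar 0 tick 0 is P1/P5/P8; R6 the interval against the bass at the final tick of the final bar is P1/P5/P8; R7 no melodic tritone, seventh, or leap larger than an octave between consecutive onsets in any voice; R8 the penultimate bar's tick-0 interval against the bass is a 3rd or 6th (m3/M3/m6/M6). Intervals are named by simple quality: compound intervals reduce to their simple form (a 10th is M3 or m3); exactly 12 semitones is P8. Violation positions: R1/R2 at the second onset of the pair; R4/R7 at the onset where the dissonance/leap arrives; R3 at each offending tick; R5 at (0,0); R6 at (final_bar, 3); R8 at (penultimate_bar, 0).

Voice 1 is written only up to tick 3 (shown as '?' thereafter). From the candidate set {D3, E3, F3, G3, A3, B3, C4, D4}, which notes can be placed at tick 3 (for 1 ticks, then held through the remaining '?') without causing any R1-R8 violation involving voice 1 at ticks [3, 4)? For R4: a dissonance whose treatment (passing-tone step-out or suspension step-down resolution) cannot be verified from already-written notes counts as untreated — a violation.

{A3, D3, D4, F3}

D3: legal
E3: violates R4
F3: legal
G3: violates R4
A3: legal
B3: violates R7
C4: violates R4
D4: legal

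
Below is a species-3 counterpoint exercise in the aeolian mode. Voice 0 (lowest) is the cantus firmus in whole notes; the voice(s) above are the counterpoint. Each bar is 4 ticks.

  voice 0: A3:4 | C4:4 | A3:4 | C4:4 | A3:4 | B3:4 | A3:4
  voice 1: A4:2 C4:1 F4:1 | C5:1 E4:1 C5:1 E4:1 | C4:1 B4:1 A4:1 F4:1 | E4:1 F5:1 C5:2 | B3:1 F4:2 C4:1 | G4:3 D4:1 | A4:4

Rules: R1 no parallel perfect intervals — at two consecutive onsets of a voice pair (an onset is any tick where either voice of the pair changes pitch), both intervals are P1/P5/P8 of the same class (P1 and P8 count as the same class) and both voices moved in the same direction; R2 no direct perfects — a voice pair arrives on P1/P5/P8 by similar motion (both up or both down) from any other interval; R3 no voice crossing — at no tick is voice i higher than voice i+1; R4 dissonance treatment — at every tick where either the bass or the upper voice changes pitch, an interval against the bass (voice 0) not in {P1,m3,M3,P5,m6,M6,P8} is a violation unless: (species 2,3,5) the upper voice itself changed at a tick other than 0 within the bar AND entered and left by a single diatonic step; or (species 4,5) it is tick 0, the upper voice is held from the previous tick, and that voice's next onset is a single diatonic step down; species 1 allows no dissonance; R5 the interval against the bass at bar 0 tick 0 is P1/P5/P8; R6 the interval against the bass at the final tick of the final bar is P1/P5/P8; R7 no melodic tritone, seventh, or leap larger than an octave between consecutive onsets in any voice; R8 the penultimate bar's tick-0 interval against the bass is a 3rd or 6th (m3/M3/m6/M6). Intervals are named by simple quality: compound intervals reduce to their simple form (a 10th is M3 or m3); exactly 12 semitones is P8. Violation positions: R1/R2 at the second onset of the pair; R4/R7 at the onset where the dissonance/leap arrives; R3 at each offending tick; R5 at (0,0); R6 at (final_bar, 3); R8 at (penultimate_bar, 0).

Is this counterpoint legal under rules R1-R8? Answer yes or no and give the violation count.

No (8 violations)

bar 0: v0=A3 v1=A4 (P8)
bar 1: v0=C4 v1=C5 (P8)
bar 2: v0=A3 v1=C4 (m3)
bar 3: v0=C4 v1=E4 (M3)
bar 4: v0=A3 v1=B3 (M2)
bar 5: v0=B3 v1=G4 (m6)
bar 6: v0=A3 v1=A4 (P8)
  R2 @ bar1.0: A3/F4 m6 -> C4/C5 P8 similar
  R4 @ bar2.1: A3/B4 M2 untreated
  R7 @ bar2.1: C4->B4 leap 11st
  R4 @ bar3.1: C4/F5 P4 untreated
  R7 @ bar3.1: E4->F5 leap 13st
  R4 @ bar4.0: A3/B3 M2 untreated
  R7 @ bar4.0: C5->B3 leap 13st
  R7 @ bar4.1: B3->F4 leap 6st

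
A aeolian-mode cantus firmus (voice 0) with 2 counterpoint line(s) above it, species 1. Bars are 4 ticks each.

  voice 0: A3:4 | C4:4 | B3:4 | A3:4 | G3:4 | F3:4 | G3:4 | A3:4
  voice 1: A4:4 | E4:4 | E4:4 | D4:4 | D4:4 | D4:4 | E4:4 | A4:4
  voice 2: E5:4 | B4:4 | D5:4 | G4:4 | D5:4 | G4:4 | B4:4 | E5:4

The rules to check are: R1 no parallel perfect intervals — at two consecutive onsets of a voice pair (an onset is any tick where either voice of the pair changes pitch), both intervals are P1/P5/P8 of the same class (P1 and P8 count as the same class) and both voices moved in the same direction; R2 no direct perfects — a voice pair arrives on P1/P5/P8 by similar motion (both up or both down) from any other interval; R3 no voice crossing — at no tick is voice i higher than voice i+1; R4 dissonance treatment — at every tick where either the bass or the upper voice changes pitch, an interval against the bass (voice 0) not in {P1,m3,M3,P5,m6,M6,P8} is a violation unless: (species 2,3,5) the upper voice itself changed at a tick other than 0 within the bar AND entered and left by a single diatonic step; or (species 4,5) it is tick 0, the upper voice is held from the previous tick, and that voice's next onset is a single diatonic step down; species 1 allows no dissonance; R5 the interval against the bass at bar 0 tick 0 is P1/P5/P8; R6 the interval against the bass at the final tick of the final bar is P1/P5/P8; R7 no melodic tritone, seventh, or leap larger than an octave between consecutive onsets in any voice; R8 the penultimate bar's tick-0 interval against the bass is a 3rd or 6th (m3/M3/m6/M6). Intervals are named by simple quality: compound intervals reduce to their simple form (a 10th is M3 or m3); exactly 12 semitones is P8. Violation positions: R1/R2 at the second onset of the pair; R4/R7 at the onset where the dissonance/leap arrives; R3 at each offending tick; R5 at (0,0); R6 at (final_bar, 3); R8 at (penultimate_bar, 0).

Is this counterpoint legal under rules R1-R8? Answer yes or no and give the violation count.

No (10 violations)

bar 0: v0=A3 v1=A4 v2=E5 (P5)
bar 1: v0=C4 v1=E4 v2=B4 (M7)
bar 2: v0=B3 v1=E4 v2=D5 (m3)
bar 3: v0=A3 v1=D4 v2=G4 (m7)
bar 4: v0=G3 v1=D4 v2=D5 (P5)
bar 5: v0=F3 v1=D4 v2=G4 (M2)
bar 6: v0=G3 v1=E4 v2=B4 (M3)
bar 7: v0=A3 v1=A4 v2=E5 (P5)
  R1 @ bar1.0: A4/E5 P5 -> E4/B4 P5 similar
  R4 @ bar1.0: C4/B4 M7 untreated
  R4 @ bar2.0: B3/E4 P4 untreated
  R4 @ bar3.0: A3/D4 P4 untreated
  R4 @ bar3.0: A3/G4 m7 untreated
  R4 @ bar5.0: F3/G4 M2 untreated
  R2 @ bar6.0: D4/G4 P4 -> E4/B4 P5 similar
  R1 @ bar7.0: E4/B4 P5 -> A4/E5 P5 similar
  R2 @ bar7.0: G3/E4 M6 -> A3/A4 P8 similar
  R2 @ bar7.0: G3/B4 M3 -> A3/E5 P5 similar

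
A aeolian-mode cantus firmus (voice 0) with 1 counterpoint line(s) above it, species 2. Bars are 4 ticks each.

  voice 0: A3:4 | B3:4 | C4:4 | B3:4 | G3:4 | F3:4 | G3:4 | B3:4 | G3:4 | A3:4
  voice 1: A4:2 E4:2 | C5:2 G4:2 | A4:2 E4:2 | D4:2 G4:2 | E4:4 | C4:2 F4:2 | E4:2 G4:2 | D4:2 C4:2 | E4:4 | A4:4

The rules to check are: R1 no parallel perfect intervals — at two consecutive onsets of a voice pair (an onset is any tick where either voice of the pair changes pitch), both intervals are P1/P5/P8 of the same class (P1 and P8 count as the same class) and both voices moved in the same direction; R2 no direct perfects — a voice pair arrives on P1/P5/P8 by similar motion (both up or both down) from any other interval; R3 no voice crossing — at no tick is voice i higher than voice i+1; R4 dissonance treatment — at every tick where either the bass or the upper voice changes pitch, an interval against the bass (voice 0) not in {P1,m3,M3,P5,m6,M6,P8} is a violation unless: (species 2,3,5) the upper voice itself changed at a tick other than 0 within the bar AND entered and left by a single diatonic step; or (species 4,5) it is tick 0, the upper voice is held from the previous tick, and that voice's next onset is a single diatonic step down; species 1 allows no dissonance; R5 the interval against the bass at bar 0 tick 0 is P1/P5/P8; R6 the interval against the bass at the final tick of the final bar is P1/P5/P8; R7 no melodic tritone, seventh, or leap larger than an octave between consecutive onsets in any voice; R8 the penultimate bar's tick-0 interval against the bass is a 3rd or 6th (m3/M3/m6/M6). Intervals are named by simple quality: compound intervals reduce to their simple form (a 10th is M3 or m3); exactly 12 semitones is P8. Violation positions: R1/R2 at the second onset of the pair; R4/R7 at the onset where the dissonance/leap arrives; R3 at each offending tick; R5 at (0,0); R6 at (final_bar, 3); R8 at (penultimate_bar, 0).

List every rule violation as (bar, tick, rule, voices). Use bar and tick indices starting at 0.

(1, 0, R4, (0, 1))
(5, 0, R2, (0, 1))
(7, 2, R4, (0, 1))
(9, 0, R2, (0, 1))

bar 0: v0=A3 v1=A4 downbeat P8
bar 1: v0=B3 v1=C5 downbeat m2
bar 2: v0=C4 v1=A4 downbeat M6
bar 3: v0=B3 v1=D4 downbeat m3
bar 4: v0=G3 v1=E4 downbeat M6
bar 5: v0=F3 v1=C4 downbeat P5
bar 6: v0=G3 v1=E4 downbeat M6
bar 7: v0=B3 v1=D4 downbeat m3
bar 8: v0=G3 v1=E4 downbeat M6
bar 9: v0=A3 v1=A4 downbeat P8
  -> R4 @ bar 1 tick 0 v(0, 1): B3/C5 m2 untreated
  -> R2 @ bar 5 tick 0 v(0, 1): G3/E4 M6 -> F3/C4 P5 similar
  -> R4 @ bar 7 tick 2 v(0, 1): B3/C4 m2 untreated
  -> R2 @ bar 9 tick 0 v(0, 1): G3/E4 M6 -> A3/A4 P8 similar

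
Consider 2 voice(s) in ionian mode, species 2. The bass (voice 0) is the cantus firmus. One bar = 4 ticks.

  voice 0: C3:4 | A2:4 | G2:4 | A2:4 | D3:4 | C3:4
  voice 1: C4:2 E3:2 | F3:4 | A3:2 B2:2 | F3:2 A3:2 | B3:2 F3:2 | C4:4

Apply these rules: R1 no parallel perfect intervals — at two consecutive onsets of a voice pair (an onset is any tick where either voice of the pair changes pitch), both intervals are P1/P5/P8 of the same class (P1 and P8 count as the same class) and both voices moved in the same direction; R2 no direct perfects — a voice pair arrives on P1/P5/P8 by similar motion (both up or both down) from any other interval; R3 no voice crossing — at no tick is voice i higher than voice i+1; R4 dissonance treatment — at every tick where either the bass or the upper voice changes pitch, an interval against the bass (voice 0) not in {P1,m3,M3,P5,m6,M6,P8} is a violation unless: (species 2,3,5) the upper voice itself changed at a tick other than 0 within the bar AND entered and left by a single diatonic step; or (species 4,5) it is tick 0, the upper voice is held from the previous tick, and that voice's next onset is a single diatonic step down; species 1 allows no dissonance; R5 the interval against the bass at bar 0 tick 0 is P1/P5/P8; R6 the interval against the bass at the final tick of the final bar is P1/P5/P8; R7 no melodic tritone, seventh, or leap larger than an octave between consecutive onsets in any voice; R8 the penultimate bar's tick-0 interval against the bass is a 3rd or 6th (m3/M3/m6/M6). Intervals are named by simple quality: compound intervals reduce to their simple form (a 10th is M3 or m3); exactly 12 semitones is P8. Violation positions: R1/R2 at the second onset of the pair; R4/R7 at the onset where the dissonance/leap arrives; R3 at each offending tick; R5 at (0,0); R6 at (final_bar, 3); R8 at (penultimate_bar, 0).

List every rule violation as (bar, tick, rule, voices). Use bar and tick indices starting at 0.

bar 0: v0=C3 v1=C4 downbeat P8
bar 1: v0=A2 v1=F3 downbeat m6
bar 2: v0=G2 v1=A3 downbeat M2
bar 3: v0=A2 v1=F3 downbeat m6
bar 4: v0=D3 v1=B3 downbeat M6
bar 5: v0=C3 v1=C4 downbeat P8
  -> R4 @ bar 2 tick 0 v(0, 1): G2/A3 M2 untreated
  -> R7 @ bar 2 tick 2 v(1,): A3->B2 leap 10st
  -> R7 @ bar 3 tick 0 v(1,): B2->F3 leap 6st
  -> R7 @ bar 4 tick 2 v(1,): B3->F3 leap 6st

(2, 0, R4, (0, 1))
(2, 2, R7, (1,))
(3, 0, R7, (1,))
(4, 2, R7, (1,))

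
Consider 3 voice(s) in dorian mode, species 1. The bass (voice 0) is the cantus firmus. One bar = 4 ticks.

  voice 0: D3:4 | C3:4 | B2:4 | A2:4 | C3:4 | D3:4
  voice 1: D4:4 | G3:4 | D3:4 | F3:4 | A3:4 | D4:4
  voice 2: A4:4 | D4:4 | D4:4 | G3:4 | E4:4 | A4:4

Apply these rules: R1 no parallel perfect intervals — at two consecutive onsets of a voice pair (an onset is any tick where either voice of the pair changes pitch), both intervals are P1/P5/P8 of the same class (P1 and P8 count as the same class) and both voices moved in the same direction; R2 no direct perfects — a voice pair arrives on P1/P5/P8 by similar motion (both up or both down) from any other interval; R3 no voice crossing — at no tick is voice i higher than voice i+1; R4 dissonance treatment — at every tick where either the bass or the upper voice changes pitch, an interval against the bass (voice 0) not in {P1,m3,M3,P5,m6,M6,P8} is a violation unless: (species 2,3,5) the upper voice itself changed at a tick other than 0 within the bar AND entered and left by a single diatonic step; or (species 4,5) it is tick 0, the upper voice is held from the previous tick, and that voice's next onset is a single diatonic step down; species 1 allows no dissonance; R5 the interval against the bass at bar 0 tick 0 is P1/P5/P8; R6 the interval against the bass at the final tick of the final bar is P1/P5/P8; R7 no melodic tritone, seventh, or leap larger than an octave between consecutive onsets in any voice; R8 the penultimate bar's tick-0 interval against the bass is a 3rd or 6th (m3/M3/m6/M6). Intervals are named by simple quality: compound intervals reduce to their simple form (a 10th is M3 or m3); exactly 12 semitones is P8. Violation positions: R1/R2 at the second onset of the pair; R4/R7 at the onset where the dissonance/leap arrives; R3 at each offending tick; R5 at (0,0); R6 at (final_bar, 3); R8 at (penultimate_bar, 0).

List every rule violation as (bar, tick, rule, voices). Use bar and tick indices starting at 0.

bar 0: v0=D3 v1=D4 v2=A4 downbeat P5
bar 1: v0=C3 v1=G3 v2=D4 downbeat M2
bar 2: v0=B2 v1=D3 v2=D4 downbeat m3
bar 3: v0=A2 v1=F3 v2=G3 downbeat m7
bar 4: v0=C3 v1=A3 v2=E4 downbeat M3
bar 5: v0=D3 v1=D4 v2=A4 downbeat P5
  -> R1 @ bar 1 tick 0 v(1, 2): D4/A4 P5 -> G3/D4 P5 similar
  -> R2 @ bar 1 tick 0 v(0, 1): D3/D4 P8 -> C3/G3 P5 similar
  -> R4 @ bar 1 tick 0 v(0, 2): C3/D4 M2 untreated
  -> R4 @ bar 3 tick 0 v(0, 2): A2/G3 m7 untreated
  -> R2 @ bar 4 tick 0 v(1, 2): F3/G3 M2 -> A3/E4 P5 similar
  -> R1 @ bar 5 tick 0 v(1, 2): A3/E4 P5 -> D4/A4 P5 similar
  -> R2 @ bar 5 tick 0 v(0, 1): C3/A3 M6 -> D3/D4 P8 similar
  -> R2 @ bar 5 tick 0 v(0, 2): C3/E4 M3 -> D3/A4 P5 similar

(1, 0, R1, (1, 2))
(1, 0, R2, (0, 1))
(1, 0, R4, (0, 2))
(3, 0, R4, (0, 2))
(4, 0, R2, (1, 2))
(5, 0, R1, (1, 2))
(5, 0, R2, (0, 1))
(5, 0, R2, (0, 2))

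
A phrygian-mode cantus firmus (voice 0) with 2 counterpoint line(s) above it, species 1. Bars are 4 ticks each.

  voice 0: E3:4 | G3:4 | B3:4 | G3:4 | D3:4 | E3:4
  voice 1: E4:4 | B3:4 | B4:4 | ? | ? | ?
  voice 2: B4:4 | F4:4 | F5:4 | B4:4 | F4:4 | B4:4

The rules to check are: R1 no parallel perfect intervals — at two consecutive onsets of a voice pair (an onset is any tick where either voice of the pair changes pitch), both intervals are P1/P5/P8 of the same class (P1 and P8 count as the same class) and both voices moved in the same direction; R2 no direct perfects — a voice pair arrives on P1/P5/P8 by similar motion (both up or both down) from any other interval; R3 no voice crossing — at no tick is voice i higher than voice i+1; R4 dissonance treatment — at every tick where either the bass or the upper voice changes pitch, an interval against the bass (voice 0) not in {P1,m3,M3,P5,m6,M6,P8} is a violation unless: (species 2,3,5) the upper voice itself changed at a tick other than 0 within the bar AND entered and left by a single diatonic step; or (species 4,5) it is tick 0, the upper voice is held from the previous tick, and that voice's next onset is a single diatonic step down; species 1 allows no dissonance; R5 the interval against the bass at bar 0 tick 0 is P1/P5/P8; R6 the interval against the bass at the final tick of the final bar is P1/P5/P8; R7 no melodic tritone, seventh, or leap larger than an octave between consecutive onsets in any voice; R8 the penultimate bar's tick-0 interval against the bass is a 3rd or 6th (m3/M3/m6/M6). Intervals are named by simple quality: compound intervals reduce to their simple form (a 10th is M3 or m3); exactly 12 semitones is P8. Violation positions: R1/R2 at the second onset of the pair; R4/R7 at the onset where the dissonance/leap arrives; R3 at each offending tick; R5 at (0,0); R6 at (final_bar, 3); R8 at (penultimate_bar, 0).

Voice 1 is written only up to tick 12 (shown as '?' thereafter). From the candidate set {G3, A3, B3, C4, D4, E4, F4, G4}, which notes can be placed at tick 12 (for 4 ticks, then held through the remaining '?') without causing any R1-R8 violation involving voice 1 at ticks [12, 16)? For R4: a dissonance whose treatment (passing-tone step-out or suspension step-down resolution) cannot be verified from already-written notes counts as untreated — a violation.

{}

G3: violates R1,R7
A3: violates R4,R7
B3: violates R2
C4: violates R4,R7
D4: violates R2
E4: violates R2
F4: violates R4,R7
G4: violates R1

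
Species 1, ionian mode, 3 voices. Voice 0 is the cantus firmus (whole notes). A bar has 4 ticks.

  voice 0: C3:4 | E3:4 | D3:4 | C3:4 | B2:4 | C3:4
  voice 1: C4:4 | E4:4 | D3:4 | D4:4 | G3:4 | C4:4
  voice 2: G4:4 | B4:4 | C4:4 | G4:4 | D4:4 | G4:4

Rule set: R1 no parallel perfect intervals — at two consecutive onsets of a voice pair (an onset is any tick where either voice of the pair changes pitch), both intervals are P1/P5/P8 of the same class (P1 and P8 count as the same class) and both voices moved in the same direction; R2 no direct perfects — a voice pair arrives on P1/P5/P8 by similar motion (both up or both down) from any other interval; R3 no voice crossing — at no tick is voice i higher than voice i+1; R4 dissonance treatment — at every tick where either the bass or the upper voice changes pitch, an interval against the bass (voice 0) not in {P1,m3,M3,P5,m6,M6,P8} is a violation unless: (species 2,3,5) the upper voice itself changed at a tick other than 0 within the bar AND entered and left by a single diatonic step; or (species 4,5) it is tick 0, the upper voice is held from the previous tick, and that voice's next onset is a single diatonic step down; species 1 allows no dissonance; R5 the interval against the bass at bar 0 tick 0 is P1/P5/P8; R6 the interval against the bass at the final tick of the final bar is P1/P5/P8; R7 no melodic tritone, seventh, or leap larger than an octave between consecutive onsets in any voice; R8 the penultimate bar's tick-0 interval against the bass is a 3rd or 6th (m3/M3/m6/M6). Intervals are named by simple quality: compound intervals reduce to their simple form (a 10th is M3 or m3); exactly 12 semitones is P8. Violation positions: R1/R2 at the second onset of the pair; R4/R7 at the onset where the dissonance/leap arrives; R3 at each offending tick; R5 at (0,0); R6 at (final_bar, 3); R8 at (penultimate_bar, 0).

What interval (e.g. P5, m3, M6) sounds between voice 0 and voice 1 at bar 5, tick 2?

voice 0=C3 voice 1=C4 -> P8

P8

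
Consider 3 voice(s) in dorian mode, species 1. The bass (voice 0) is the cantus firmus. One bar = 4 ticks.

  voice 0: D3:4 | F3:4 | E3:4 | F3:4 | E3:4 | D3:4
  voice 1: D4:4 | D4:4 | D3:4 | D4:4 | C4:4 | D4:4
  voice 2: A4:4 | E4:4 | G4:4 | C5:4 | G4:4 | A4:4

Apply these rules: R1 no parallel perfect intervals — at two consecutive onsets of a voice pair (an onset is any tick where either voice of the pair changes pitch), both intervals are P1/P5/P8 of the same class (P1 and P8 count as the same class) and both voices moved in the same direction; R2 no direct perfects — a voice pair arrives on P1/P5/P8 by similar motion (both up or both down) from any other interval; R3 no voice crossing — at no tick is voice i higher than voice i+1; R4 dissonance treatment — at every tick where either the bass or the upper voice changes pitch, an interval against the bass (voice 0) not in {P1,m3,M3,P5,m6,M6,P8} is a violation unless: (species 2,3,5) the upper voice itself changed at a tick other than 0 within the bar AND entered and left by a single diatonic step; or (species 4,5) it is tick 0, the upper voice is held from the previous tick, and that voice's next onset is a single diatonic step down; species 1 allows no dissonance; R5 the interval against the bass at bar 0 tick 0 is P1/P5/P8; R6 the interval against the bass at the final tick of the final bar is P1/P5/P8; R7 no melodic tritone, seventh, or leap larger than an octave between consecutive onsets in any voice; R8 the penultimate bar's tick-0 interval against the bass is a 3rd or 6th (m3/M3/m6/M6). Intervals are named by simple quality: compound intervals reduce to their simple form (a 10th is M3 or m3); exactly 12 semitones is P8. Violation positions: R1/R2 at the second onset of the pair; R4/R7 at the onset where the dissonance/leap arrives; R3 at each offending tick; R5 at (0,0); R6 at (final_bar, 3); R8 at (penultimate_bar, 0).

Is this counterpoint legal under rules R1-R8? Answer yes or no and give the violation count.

No (9 violations)

bar 0: v0=D3 v1=D4 v2=A4 (P5)
bar 1: v0=F3 v1=D4 v2=E4 (M7)
bar 2: v0=E3 v1=D3 v2=G4 (m3)
bar 3: v0=F3 v1=D4 v2=C5 (P5)
bar 4: v0=E3 v1=C4 v2=G4 (m3)
bar 5: v0=D3 v1=D4 v2=A4 (P5)
  R4 @ bar1.0: F3/E4 M7 untreated
  R3 @ bar2.0: E3 above D3
  R4 @ bar2.0: E3/D3 M2 untreated
  R3 @ bar2.1: E3 above D3
  R3 @ bar2.2: E3 above D3
  R3 @ bar2.3: E3 above D3
  R2 @ bar3.0: E3/G4 m3 -> F3/C5 P5 similar
  R2 @ bar4.0: D4/C5 m7 -> C4/G4 P5 similar
  R1 @ bar5.0: C4/G4 P5 -> D4/A4 P5 similar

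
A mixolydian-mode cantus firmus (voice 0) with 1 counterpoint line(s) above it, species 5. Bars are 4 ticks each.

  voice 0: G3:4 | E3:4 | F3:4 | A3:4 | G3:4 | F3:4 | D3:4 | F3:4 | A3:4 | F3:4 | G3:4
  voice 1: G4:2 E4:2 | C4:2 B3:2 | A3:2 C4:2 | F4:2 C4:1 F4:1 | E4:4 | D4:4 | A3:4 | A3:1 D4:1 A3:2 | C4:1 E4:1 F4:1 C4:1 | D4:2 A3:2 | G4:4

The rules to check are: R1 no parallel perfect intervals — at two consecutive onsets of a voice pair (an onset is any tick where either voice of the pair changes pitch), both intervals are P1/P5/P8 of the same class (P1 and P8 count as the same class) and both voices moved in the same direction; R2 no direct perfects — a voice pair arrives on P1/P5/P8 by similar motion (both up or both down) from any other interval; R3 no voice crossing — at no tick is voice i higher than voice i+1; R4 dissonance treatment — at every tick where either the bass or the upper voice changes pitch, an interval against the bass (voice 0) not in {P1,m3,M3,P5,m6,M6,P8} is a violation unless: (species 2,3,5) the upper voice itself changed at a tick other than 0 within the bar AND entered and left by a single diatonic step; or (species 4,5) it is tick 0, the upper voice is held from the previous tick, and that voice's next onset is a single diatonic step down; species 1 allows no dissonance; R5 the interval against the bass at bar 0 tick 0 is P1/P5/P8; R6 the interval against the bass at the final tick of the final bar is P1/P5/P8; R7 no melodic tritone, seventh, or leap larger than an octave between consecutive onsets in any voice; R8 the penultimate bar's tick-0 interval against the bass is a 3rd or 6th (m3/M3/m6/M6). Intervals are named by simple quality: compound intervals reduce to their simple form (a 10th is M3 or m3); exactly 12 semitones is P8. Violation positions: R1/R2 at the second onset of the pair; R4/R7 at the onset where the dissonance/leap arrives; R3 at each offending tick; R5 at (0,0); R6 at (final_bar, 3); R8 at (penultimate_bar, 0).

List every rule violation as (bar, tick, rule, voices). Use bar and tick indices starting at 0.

(6, 0, R2, (0, 1))
(10, 0, R2, (0, 1))
(10, 0, R7, (1,))

bar 0: v0=G3 v1=G4 downbeat P8
bar 1: v0=E3 v1=C4 downbeat m6
bar 2: v0=F3 v1=A3 downbeat M3
bar 3: v0=A3 v1=F4 downbeat m6
bar 4: v0=G3 v1=E4 downbeat M6
bar 5: v0=F3 v1=D4 downbeat M6
bar 6: v0=D3 v1=A3 downbeat P5
bar 7: v0=F3 v1=A3 downbeat M3
bar 8: v0=A3 v1=C4 downbeat m3
bar 9: v0=F3 v1=D4 downbeat M6
bar 10: v0=G3 v1=G4 downbeat P8
  -> R2 @ bar 6 tick 0 v(0, 1): F3/D4 M6 -> D3/A3 P5 similar
  -> R2 @ bar 10 tick 0 v(0, 1): F3/A3 M3 -> G3/G4 P8 similar
  -> R7 @ bar 10 tick 0 v(1,): A3->G4 leap 10st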